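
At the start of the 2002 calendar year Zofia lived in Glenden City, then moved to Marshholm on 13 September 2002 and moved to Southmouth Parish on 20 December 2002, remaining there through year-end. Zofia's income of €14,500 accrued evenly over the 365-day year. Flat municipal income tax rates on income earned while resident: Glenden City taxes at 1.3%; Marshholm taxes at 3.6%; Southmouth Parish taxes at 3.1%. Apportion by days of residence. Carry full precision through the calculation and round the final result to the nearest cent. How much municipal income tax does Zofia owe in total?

€286.62

Glenden City, 1 January – 12 September 2002: 255 days → €14,500 × 1.3% × 255/365 = €131.6918
Marshholm, 13 September – 19 December 2002: 98 days → €14,500 × 3.6% × 98/365 = €140.1534
Southmouth Parish, 20 December – 31 December 2002: 12 days → €14,500 × 3.1% × 12/365 = €14.7781
Total = €286.6233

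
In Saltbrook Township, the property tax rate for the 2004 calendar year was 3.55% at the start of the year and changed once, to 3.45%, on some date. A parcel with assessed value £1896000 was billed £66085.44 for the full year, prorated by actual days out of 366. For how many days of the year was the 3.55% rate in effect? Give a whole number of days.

Let d = days at the first rate; then 366 − d days at the second rate.
£1896000 × [3.55%·d + 3.45%·(366−d)] / 366 = £66085.44
Solving gives d = 130, so the new rate took effect on 10 May 2004.

130 days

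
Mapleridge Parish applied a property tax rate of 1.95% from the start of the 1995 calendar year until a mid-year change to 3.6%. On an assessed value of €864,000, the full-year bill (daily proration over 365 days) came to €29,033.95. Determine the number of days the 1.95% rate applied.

Let d = days at the first rate; then 365 − d days at the second rate.
€864,000 × [1.95%·d + 3.6%·(365−d)] / 365 = €29,033.95
Solving gives d = 53, so the new rate took effect on 23 February 1995.

53 days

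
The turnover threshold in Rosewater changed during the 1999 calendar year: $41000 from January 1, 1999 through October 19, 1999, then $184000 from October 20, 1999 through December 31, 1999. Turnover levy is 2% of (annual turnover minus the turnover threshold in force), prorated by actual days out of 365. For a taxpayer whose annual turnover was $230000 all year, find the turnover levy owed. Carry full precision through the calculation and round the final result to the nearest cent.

January 1 – October 19, 1999: 292 days, exemption $41000 → ($230000 − $41000) × 2% × 292/365 = $3024.0000
October 20 – December 31, 1999: 73 days, exemption $184000 → ($230000 − $184000) × 2% × 73/365 = $184.0000
Total = $3208.0000

$3208.00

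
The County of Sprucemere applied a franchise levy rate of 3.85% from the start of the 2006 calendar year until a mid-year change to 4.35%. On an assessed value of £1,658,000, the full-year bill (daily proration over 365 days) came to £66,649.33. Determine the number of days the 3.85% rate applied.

241 days

Let d = days at the first rate; then 365 − d days at the second rate.
£1,658,000 × [3.85%·d + 4.35%·(365−d)] / 365 = £66,649.33
Solving gives d = 241, so the new rate took effect on 30 Aug 2006.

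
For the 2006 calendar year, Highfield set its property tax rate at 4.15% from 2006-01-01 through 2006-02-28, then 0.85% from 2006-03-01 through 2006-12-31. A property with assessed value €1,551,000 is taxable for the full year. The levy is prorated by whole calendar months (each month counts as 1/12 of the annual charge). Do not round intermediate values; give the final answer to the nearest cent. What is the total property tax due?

€21,714.00

2006-01-01 to 2006-02-28: 2 months at 4.15% → €1,551,000 × 4.15% × 2/12 = €10,727.7500
2006-03-01 to 2006-12-31: 10 months at 0.85% → €1,551,000 × 0.85% × 10/12 = €10,986.2500
Total = €21,714.0000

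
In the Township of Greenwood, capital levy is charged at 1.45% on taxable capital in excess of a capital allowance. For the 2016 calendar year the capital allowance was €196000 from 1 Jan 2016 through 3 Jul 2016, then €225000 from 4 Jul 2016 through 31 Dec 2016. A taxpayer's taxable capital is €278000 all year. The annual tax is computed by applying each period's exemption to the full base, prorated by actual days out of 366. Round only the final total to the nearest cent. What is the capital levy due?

€981.05

1 Jan – 3 Jul 2016: 185 days, exemption €196000 → (€278000 − €196000) × 1.45% × 185/366 = €600.9973
4 Jul – 31 Dec 2016: 181 days, exemption €225000 → (€278000 − €225000) × 1.45% × 181/366 = €380.0505
Total = €981.0478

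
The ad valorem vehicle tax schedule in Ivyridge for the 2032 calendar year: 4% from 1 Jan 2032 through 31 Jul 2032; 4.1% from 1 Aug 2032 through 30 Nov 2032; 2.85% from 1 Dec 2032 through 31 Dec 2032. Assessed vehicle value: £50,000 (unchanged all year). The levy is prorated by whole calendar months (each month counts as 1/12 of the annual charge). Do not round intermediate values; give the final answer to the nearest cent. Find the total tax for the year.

1 Jan – 31 Jul 2032: 7 months at 4% → £50,000 × 4% × 7/12 = £1,166.6667
1 Aug – 30 Nov 2032: 4 months at 4.1% → £50,000 × 4.1% × 4/12 = £683.3333
1 Dec – 31 Dec 2032: 1 month at 2.85% → £50,000 × 2.85% × 1/12 = £118.7500
Total = £1,968.7500

£1,968.75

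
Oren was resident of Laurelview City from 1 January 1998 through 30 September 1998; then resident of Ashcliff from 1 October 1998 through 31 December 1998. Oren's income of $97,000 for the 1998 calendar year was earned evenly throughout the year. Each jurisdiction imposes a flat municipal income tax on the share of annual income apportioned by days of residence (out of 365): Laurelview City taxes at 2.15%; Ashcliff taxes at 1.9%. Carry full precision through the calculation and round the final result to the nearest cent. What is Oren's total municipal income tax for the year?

$2,024.38

Laurelview City, 1 January – 30 September 1998: 273 days → $97,000 × 2.15% × 273/365 = $1,559.8397
Ashcliff, 1 October – 31 December 1998: 92 days → $97,000 × 1.9% × 92/365 = $464.5370
Total = $2,024.3767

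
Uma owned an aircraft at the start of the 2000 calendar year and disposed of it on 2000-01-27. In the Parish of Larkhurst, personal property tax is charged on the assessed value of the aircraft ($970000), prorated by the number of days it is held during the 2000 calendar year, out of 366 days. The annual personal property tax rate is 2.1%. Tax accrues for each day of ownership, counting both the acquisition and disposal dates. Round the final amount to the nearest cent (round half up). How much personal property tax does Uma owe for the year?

Days held (2000-01-01 to 2000-01-27): 27 out of 366
Tax = $970000 × 2.1% × 27/366 = $1502.7049

$1502.70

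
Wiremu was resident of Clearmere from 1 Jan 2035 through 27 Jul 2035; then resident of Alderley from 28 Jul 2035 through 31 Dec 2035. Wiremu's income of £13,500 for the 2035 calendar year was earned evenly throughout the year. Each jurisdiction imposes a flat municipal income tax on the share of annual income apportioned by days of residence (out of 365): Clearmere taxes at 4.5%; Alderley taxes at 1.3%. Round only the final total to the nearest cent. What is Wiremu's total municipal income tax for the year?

£421.68

Clearmere, 1 Jan – 27 Jul 2035: 208 days → £13,500 × 4.5% × 208/365 = £346.1918
Alderley, 28 Jul – 31 Dec 2035: 157 days → £13,500 × 1.3% × 157/365 = £75.4890
Total = £421.6808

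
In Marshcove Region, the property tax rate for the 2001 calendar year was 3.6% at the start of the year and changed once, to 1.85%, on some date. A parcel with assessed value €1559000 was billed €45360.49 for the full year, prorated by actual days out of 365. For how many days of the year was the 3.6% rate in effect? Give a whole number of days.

221 days

Let d = days at the first rate; then 365 − d days at the second rate.
€1559000 × [3.6%·d + 1.85%·(365−d)] / 365 = €45360.49
Solving gives d = 221, so the new rate took effect on August 10, 2001.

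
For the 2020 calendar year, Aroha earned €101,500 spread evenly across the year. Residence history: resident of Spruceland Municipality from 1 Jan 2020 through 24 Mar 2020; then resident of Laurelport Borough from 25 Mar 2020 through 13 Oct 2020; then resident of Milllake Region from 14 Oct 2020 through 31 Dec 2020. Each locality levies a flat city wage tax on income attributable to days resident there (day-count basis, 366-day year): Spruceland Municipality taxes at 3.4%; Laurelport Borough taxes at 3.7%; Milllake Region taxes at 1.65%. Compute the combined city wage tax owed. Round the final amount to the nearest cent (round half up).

Spruceland Municipality, 1 Jan – 24 Mar 2020: 84 days → €101,500 × 3.4% × 84/366 = €792.0328
Laurelport Borough, 25 Mar – 13 Oct 2020: 203 days → €101,500 × 3.7% × 203/366 = €2,082.9686
Milllake Region, 14 Oct – 31 Dec 2020: 79 days → €101,500 × 1.65% × 79/366 = €361.4898
Total = €3,236.4911

€3,236.49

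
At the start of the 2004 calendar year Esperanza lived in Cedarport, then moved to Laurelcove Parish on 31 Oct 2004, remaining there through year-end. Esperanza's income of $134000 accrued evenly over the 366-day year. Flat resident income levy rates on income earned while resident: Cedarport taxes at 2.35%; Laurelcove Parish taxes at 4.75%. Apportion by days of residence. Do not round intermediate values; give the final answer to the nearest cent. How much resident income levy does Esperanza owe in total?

Cedarport, 1 Jan – 30 Oct 2004: 304 days → $134000 × 2.35% × 304/366 = $2615.5628
Laurelcove Parish, 31 Oct – 31 Dec 2004: 62 days → $134000 × 4.75% × 62/366 = $1078.2240
Total = $3693.7869

$3693.79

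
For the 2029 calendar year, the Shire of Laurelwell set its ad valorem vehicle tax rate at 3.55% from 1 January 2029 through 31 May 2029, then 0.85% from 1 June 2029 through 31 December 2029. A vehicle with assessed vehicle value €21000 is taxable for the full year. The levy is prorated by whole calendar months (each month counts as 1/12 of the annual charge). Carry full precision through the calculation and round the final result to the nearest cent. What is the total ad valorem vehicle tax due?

€414.75

1 January – 31 May 2029: 5 months at 3.55% → €21000 × 3.55% × 5/12 = €310.6250
1 June – 31 December 2029: 7 months at 0.85% → €21000 × 0.85% × 7/12 = €104.1250
Total = €414.7500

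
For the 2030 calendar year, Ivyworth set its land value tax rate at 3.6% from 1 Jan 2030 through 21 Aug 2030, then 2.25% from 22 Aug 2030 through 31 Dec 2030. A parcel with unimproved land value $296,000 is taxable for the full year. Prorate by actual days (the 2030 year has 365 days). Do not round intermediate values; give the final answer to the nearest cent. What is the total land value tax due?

$9,210.87

1 Jan – 21 Aug 2030: 233 days at 3.6% → $296,000 × 3.6% × 233/365 = $6,802.3233
22 Aug – 31 Dec 2030: 132 days at 2.25% → $296,000 × 2.25% × 132/365 = $2,408.5479
Total = $9,210.8712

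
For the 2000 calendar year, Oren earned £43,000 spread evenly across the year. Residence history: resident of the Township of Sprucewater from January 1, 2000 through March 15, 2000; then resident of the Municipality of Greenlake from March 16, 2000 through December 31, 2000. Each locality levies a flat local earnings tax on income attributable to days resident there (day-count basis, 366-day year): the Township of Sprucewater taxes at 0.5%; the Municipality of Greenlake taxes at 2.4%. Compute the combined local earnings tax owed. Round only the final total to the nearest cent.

The Township of Sprucewater, January 1 – March 15, 2000: 75 days → £43,000 × 0.5% × 75/366 = £44.0574
The Municipality of Greenlake, March 16 – December 31, 2000: 291 days → £43,000 × 2.4% × 291/366 = £820.5246
Total = £864.5820

£864.58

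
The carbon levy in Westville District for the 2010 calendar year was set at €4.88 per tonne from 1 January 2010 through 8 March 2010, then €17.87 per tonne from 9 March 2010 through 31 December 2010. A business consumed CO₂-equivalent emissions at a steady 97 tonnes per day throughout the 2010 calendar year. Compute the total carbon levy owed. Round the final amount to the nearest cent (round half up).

€548,265.34

1 January – 8 March 2010: 67 days × 97 tonnes/day = 6,499 tonnes at €4.88/tonne → €31,715.12
9 March – 31 December 2010: 298 days × 97 tonnes/day = 28,906 tonnes at €17.87/tonne → €516,550.22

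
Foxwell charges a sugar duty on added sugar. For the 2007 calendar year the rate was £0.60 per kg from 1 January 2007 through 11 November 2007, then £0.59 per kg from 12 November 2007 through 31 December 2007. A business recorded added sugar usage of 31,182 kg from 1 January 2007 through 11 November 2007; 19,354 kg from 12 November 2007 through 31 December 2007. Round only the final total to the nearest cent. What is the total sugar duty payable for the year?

1 January – 11 November 2007: 31,182 kg at £0.60/kg → £18709.20
12 November – 31 December 2007: 19,354 kg at £0.59/kg → £11418.86

£30128.06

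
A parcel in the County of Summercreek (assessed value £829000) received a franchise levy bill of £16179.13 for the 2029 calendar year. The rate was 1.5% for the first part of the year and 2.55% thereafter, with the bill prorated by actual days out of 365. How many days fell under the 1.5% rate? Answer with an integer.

Let d = days at the first rate; then 365 − d days at the second rate.
£829000 × [1.5%·d + 2.55%·(365−d)] / 365 = £16179.13
Solving gives d = 208, so the new rate took effect on July 28, 2029.

208 days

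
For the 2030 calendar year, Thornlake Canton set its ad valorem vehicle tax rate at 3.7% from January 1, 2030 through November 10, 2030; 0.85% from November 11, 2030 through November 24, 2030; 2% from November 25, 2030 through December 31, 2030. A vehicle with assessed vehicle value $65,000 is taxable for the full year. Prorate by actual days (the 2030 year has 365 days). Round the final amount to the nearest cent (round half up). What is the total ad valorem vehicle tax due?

January 1 – November 10, 2030: 314 days at 3.7% → $65,000 × 3.7% × 314/365 = $2,068.9589
November 11 – November 24, 2030: 14 days at 0.85% → $65,000 × 0.85% × 14/365 = $21.1918
November 25 – December 31, 2030: 37 days at 2% → $65,000 × 2% × 37/365 = $131.7808
Total = $2,221.9315

$2,221.93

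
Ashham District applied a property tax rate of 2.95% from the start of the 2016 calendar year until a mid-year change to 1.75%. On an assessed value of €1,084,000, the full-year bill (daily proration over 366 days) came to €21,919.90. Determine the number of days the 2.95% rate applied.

Let d = days at the first rate; then 366 − d days at the second rate.
€1,084,000 × [2.95%·d + 1.75%·(366−d)] / 366 = €21,919.90
Solving gives d = 83, so the new rate took effect on March 24, 2016.

83 days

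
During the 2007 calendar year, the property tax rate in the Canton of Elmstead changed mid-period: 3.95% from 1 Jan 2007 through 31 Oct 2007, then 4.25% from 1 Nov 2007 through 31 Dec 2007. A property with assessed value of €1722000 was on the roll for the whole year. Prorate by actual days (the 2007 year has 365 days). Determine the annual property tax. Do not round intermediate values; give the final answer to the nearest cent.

€68882.36

1 Jan – 31 Oct 2007: 304 days at 3.95% → €1722000 × 3.95% × 304/365 = €56651.4411
1 Nov – 31 Dec 2007: 61 days at 4.25% → €1722000 × 4.25% × 61/365 = €12230.9178
Total = €68882.3589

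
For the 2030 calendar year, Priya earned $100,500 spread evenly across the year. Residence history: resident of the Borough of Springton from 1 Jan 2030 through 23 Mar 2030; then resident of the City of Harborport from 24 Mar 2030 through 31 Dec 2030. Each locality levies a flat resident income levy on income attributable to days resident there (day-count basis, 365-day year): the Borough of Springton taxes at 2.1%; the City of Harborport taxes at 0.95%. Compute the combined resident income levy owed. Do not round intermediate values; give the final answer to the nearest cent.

$1,214.40

The Borough of Springton, 1 Jan – 23 Mar 2030: 82 days → $100,500 × 2.1% × 82/365 = $474.1397
The City of Harborport, 24 Mar – 31 Dec 2030: 283 days → $100,500 × 0.95% × 283/365 = $740.2582
Total = $1,214.3979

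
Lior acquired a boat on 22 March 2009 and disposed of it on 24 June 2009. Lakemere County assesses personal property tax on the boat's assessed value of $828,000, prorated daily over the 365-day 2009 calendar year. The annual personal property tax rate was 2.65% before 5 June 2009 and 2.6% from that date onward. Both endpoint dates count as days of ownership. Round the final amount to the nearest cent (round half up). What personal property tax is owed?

22 March – 4 June 2009: 75 days at 2.65% → $828,000 × 2.65% × 75/365 = $4,508.6301
5 June – 24 June 2009: 20 days at 2.6% → $828,000 × 2.6% × 20/365 = $1,179.6164
Total = $5,688.2466

$5,688.25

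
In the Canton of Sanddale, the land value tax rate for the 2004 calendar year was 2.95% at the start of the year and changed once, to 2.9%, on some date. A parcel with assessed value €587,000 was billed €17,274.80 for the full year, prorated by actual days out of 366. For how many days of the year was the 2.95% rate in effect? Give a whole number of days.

314 days

Let d = days at the first rate; then 366 − d days at the second rate.
€587,000 × [2.95%·d + 2.9%·(366−d)] / 366 = €17,274.80
Solving gives d = 314, so the new rate took effect on 10 Nov 2004.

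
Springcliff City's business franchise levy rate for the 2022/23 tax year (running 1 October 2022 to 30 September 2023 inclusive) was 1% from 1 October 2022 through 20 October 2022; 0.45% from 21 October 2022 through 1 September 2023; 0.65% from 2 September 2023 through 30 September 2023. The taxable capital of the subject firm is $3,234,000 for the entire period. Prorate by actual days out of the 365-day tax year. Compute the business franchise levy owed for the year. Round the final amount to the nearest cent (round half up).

$16,041.53

1 October – 20 October 2022: 20 days at 1% → $3,234,000 × 1% × 20/365 = $1,772.0548
21 October 2022 – 1 September 2023: 316 days at 0.45% → $3,234,000 × 0.45% × 316/365 = $12,599.3096
2 September – 30 September 2023: 29 days at 0.65% → $3,234,000 × 0.65% × 29/365 = $1,670.1616
Total = $16,041.5260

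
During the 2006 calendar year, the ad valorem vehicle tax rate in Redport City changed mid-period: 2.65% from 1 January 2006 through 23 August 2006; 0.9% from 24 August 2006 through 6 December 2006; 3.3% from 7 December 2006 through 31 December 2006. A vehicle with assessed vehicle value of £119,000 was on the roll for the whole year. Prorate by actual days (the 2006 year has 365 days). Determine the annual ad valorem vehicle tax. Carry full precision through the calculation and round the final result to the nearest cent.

1 January – 23 August 2006: 235 days at 2.65% → £119,000 × 2.65% × 235/365 = £2,030.3356
24 August – 6 December 2006: 105 days at 0.9% → £119,000 × 0.9% × 105/365 = £308.0959
7 December – 31 December 2006: 25 days at 3.3% → £119,000 × 3.3% × 25/365 = £268.9726
Total = £2,607.4041

£2,607.40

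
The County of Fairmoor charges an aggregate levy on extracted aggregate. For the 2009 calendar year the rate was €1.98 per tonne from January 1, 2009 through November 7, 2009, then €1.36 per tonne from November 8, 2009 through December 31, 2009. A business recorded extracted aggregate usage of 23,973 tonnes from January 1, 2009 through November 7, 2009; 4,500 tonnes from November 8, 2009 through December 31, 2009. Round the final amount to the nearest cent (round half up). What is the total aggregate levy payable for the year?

€53,586.54

January 1 – November 7, 2009: 23,973 tonnes at €1.98/tonne → €47,466.54
November 8 – December 31, 2009: 4,500 tonnes at €1.36/tonne → €6,120.00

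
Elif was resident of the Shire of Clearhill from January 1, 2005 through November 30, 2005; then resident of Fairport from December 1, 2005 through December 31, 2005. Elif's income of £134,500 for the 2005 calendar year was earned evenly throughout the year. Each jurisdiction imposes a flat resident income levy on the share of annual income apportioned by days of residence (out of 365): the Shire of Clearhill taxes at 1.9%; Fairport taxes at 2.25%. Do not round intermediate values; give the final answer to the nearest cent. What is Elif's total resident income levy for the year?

£2,595.48

The Shire of Clearhill, January 1 – November 30, 2005: 334 days → £134,500 × 1.9% × 334/365 = £2,338.4575
Fairport, December 1 – December 31, 2005: 31 days → £134,500 × 2.25% × 31/365 = £257.0240
Total = £2,595.4815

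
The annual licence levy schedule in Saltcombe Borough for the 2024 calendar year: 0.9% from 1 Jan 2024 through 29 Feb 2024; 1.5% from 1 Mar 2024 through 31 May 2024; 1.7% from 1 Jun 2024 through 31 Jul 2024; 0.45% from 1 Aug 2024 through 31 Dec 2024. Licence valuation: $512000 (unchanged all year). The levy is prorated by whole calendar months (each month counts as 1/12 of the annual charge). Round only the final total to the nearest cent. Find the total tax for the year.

1 Jan – 29 Feb 2024: 2 months at 0.9% → $512000 × 0.9% × 2/12 = $768.0000
1 Mar – 31 May 2024: 3 months at 1.5% → $512000 × 1.5% × 3/12 = $1920.0000
1 Jun – 31 Jul 2024: 2 months at 1.7% → $512000 × 1.7% × 2/12 = $1450.6667
1 Aug – 31 Dec 2024: 5 months at 0.45% → $512000 × 0.45% × 5/12 = $960.0000
Total = $5098.6667

$5098.67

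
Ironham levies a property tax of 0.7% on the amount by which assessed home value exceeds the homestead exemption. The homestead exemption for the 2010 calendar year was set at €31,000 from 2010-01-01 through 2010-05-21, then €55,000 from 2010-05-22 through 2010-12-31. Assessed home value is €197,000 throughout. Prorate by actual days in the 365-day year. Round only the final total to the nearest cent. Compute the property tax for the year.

€1,058.90

2010-01-01 to 2010-05-21: 141 days, exemption €31,000 → (€197,000 − €31,000) × 0.7% × 141/365 = €448.8822
2010-05-22 to 2010-12-31: 224 days, exemption €55,000 → (€197,000 − €55,000) × 0.7% × 224/365 = €610.0164
Total = €1,058.8986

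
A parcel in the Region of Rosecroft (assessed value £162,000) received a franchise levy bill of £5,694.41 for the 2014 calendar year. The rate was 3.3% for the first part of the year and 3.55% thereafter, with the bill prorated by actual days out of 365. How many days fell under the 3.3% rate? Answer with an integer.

Let d = days at the first rate; then 365 − d days at the second rate.
£162,000 × [3.3%·d + 3.55%·(365−d)] / 365 = £5,694.41
Solving gives d = 51, so the new rate took effect on 21 Feb 2014.

51 days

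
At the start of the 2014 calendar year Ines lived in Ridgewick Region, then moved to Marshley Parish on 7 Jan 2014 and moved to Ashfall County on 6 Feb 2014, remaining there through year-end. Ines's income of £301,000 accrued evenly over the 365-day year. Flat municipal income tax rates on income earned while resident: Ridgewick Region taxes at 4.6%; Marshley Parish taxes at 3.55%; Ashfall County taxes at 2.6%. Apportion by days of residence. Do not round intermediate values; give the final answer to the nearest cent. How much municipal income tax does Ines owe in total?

Ridgewick Region, 1 Jan – 6 Jan 2014: 6 days → £301,000 × 4.6% × 6/365 = £227.6055
Marshley Parish, 7 Jan – 5 Feb 2014: 30 days → £301,000 × 3.55% × 30/365 = £878.2603
Ashfall County, 6 Feb – 31 Dec 2014: 329 days → £301,000 × 2.6% × 329/365 = £7,054.1205
Total = £8,159.9863

£8,159.99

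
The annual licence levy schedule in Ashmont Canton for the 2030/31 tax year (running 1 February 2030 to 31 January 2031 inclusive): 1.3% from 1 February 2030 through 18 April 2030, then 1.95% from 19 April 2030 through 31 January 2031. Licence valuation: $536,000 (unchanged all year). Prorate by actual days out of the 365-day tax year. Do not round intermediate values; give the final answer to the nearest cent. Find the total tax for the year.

1 February – 18 April 2030: 77 days at 1.3% → $536,000 × 1.3% × 77/365 = $1,469.9616
19 April 2030 – 31 January 2031: 288 days at 1.95% → $536,000 × 1.95% × 288/365 = $8,247.0575
Total = $9,717.0192

$9,717.02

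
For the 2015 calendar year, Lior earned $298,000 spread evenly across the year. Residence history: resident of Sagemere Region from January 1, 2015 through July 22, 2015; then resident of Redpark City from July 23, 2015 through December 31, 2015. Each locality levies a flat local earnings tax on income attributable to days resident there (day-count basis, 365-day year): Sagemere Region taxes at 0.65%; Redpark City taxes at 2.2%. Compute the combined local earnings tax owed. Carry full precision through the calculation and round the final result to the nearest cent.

$3,987.08

Sagemere Region, January 1 – July 22, 2015: 203 days → $298,000 × 0.65% × 203/365 = $1,077.2904
Redpark City, July 23 – December 31, 2015: 162 days → $298,000 × 2.2% × 162/365 = $2,909.7863
Total = $3,987.0767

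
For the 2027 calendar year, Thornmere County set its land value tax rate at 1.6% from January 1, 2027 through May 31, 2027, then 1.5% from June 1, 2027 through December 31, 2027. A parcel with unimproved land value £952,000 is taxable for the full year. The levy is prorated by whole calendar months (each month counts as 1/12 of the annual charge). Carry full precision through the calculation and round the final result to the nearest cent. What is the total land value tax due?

£14,676.67

January 1 – May 31, 2027: 5 months at 1.6% → £952,000 × 1.6% × 5/12 = £6,346.6667
June 1 – December 31, 2027: 7 months at 1.5% → £952,000 × 1.5% × 7/12 = £8,330.0000
Total = £14,676.6667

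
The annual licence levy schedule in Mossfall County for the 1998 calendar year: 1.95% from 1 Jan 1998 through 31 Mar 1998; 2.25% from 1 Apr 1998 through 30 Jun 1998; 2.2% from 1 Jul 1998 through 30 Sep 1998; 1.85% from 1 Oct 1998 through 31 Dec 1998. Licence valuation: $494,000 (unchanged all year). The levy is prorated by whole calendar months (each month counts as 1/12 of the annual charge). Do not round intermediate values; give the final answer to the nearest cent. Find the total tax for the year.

1 Jan – 31 Mar 1998: 3 months at 1.95% → $494,000 × 1.95% × 3/12 = $2,408.2500
1 Apr – 30 Jun 1998: 3 months at 2.25% → $494,000 × 2.25% × 3/12 = $2,778.7500
1 Jul – 30 Sep 1998: 3 months at 2.2% → $494,000 × 2.2% × 3/12 = $2,717.0000
1 Oct – 31 Dec 1998: 3 months at 1.85% → $494,000 × 1.85% × 3/12 = $2,284.7500
Total = $10,188.7500

$10,188.75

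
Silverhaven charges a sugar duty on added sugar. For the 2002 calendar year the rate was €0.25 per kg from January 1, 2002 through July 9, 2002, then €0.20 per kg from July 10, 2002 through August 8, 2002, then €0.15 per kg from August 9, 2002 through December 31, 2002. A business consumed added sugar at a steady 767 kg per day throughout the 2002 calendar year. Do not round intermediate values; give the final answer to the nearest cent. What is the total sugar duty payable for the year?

€57,716.75

January 1 – July 9, 2002: 190 days × 767 kg/day = 145,730 kg at €0.25/kg → €36,432.50
July 10 – August 8, 2002: 30 days × 767 kg/day = 23,010 kg at €0.20/kg → €4,602.00
August 9 – December 31, 2002: 145 days × 767 kg/day = 111,215 kg at €0.15/kg → €16,682.25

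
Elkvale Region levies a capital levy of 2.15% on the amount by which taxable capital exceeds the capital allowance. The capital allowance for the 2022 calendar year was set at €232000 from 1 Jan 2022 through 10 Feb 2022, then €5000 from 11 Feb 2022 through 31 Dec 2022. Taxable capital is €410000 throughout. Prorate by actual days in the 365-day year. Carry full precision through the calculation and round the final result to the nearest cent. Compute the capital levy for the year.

€8159.28

1 Jan – 10 Feb 2022: 41 days, exemption €232000 → (€410000 − €232000) × 2.15% × 41/365 = €429.8822
11 Feb – 31 Dec 2022: 324 days, exemption €5000 → (€410000 − €5000) × 2.15% × 324/365 = €7729.3973
Total = €8159.2795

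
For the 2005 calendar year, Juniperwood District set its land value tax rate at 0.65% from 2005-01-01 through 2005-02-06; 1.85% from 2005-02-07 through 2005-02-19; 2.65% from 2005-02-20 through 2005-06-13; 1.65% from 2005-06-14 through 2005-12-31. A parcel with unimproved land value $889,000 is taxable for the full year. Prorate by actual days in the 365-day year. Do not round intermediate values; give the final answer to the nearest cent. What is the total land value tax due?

2005-01-01 to 2005-02-06: 37 days at 0.65% → $889,000 × 0.65% × 37/365 = $585.7658
2005-02-07 to 2005-02-19: 13 days at 1.85% → $889,000 × 1.85% × 13/365 = $585.7658
2005-02-20 to 2005-06-13: 114 days at 2.65% → $889,000 × 2.65% × 114/365 = $7,357.9973
2005-06-14 to 2005-12-31: 201 days at 1.65% → $889,000 × 1.65% × 201/365 = $8,077.7219
Total = $16,607.2507

$16,607.25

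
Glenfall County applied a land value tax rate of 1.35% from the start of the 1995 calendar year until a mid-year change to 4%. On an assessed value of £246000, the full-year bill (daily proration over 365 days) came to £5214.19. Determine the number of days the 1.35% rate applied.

259 days

Let d = days at the first rate; then 365 − d days at the second rate.
£246000 × [1.35%·d + 4%·(365−d)] / 365 = £5214.19
Solving gives d = 259, so the new rate took effect on 17 September 1995.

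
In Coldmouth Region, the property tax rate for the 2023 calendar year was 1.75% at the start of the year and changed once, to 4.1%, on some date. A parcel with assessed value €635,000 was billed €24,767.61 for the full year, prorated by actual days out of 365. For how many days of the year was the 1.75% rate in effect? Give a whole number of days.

31 days

Let d = days at the first rate; then 365 − d days at the second rate.
€635,000 × [1.75%·d + 4.1%·(365−d)] / 365 = €24,767.61
Solving gives d = 31, so the new rate took effect on 1 Feb 2023.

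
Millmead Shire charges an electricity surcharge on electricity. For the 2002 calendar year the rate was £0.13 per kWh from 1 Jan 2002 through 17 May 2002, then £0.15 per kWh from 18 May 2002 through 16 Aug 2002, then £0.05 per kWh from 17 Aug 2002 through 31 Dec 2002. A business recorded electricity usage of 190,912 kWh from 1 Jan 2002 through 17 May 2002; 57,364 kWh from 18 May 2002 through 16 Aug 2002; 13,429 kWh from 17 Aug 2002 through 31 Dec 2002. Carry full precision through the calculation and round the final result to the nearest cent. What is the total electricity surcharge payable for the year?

1 Jan – 17 May 2002: 190,912 kWh at £0.13/kWh → £24818.56
18 May – 16 Aug 2002: 57,364 kWh at £0.15/kWh → £8604.60
17 Aug – 31 Dec 2002: 13,429 kWh at £0.05/kWh → £671.45

£34094.61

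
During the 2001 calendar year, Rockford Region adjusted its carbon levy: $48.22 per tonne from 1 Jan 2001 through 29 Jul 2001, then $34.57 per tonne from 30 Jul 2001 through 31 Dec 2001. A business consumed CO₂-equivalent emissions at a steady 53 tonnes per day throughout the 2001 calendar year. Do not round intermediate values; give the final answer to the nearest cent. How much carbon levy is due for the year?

1 Jan – 29 Jul 2001: 210 days × 53 tonnes/day = 11,130 tonnes at $48.22/tonne → $536688.60
30 Jul – 31 Dec 2001: 155 days × 53 tonnes/day = 8,215 tonnes at $34.57/tonne → $283992.55

$820681.15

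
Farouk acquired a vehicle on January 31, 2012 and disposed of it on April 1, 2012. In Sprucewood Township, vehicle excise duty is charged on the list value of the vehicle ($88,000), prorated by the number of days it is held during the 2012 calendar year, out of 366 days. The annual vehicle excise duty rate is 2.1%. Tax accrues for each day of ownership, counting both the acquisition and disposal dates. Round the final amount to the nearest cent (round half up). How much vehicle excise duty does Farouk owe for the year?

$313.05

Days held (January 31 – April 1, 2012): 62 out of 366
Tax = $88,000 × 2.1% × 62/366 = $313.0492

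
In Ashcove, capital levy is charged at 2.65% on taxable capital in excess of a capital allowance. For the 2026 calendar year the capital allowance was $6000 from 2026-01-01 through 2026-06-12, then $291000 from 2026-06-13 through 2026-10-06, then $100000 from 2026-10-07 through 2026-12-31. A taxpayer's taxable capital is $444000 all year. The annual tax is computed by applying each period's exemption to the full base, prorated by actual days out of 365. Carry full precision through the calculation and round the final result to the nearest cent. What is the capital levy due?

2026-01-01 to 2026-06-12: 163 days, exemption $6000 → ($444000 − $6000) × 2.65% × 163/365 = $5183.4000
2026-06-13 to 2026-10-06: 116 days, exemption $291000 → ($444000 − $291000) × 2.65% × 116/365 = $1288.5534
2026-10-07 to 2026-12-31: 86 days, exemption $100000 → ($444000 − $100000) × 2.65% × 86/365 = $2147.8795
Total = $8619.8329

$8619.83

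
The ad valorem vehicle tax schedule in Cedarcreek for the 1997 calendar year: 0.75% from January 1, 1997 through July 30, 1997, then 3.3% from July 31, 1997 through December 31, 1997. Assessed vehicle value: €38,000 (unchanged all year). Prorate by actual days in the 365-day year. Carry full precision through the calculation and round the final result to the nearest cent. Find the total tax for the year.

January 1 – July 30, 1997: 211 days at 0.75% → €38,000 × 0.75% × 211/365 = €164.7534
July 31 – December 31, 1997: 154 days at 3.3% → €38,000 × 3.3% × 154/365 = €529.0849
Total = €693.8384

€693.84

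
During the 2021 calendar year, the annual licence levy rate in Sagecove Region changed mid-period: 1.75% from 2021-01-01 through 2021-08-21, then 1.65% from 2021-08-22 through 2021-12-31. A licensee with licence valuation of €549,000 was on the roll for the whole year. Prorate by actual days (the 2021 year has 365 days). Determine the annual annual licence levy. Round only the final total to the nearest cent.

2021-01-01 to 2021-08-21: 233 days at 1.75% → €549,000 × 1.75% × 233/365 = €6,133.0068
2021-08-22 to 2021-12-31: 132 days at 1.65% → €549,000 × 1.65% × 132/365 = €3,275.9507
Total = €9,408.9575

€9,408.96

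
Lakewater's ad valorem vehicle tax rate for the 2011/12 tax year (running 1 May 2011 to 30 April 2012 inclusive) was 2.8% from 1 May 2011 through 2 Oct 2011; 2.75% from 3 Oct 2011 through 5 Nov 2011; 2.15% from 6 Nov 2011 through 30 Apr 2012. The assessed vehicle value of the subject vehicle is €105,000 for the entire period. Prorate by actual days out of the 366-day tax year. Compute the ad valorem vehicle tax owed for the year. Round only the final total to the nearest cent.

€2,605.06

1 May – 2 Oct 2011: 155 days at 2.8% → €105,000 × 2.8% × 155/366 = €1,245.0820
3 Oct – 5 Nov 2011: 34 days at 2.75% → €105,000 × 2.75% × 34/366 = €268.2377
6 Nov 2011 – 30 Apr 2012: 177 days at 2.15% → €105,000 × 2.15% × 177/366 = €1,091.7418
Total = €2,605.0615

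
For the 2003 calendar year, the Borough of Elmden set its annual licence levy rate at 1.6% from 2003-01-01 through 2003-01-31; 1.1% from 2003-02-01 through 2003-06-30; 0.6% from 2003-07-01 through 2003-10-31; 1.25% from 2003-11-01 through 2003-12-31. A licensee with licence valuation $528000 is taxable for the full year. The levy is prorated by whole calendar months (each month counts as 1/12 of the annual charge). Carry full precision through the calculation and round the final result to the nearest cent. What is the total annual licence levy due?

2003-01-01 to 2003-01-31: 1 month at 1.6% → $528000 × 1.6% × 1/12 = $704.0000
2003-02-01 to 2003-06-30: 5 months at 1.1% → $528000 × 1.1% × 5/12 = $2420.0000
2003-07-01 to 2003-10-31: 4 months at 0.6% → $528000 × 0.6% × 4/12 = $1056.0000
2003-11-01 to 2003-12-31: 2 months at 1.25% → $528000 × 1.25% × 2/12 = $1100.0000
Total = $5280.0000

$5280.00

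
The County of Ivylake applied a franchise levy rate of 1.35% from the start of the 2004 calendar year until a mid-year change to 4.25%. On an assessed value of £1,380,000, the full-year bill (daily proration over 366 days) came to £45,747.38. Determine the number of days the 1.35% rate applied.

Let d = days at the first rate; then 366 − d days at the second rate.
£1,380,000 × [1.35%·d + 4.25%·(366−d)] / 366 = £45,747.38
Solving gives d = 118, so the new rate took effect on 28 Apr 2004.

118 days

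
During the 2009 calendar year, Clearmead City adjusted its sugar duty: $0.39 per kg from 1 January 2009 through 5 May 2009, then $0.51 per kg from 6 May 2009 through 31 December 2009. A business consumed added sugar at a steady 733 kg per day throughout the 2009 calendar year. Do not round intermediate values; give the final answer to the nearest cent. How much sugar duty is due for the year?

$125452.95

1 January – 5 May 2009: 125 days × 733 kg/day = 91,625 kg at $0.39/kg → $35733.75
6 May – 31 December 2009: 240 days × 733 kg/day = 175,920 kg at $0.51/kg → $89719.20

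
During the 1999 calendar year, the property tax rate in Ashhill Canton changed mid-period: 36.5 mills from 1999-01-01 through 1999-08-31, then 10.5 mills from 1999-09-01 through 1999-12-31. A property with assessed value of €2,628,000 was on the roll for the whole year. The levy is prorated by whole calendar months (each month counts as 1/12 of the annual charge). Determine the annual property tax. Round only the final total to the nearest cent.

€73,146.00

1999-01-01 to 1999-08-31: 8 months at 36.5 mills → €2,628,000 × 3.65% × 8/12 = €63,948.0000
1999-09-01 to 1999-12-31: 4 months at 10.5 mills → €2,628,000 × 1.05% × 4/12 = €9,198.0000
Total = €73,146.0000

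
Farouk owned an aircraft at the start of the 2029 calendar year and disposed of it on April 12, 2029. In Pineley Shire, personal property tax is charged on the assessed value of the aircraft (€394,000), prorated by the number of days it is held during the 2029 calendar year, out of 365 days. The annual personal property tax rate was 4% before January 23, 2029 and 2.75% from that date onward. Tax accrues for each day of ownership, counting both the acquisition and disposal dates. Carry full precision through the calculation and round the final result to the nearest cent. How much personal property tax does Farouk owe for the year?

January 1 – January 22, 2029: 22 days at 4% → €394,000 × 4% × 22/365 = €949.9178
January 23 – April 12, 2029: 80 days at 2.75% → €394,000 × 2.75% × 80/365 = €2,374.7945
Total = €3,324.7123

€3,324.71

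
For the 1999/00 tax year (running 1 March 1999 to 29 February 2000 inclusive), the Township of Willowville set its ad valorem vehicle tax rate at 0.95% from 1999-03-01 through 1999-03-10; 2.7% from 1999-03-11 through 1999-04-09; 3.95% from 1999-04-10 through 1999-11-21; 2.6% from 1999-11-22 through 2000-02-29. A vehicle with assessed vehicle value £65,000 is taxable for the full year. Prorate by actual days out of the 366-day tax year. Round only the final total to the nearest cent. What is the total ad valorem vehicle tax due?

1999-03-01 to 1999-03-10: 10 days at 0.95% → £65,000 × 0.95% × 10/366 = £16.8716
1999-03-11 to 1999-04-09: 30 days at 2.7% → £65,000 × 2.7% × 30/366 = £143.8525
1999-04-10 to 1999-11-21: 226 days at 3.95% → £65,000 × 3.95% × 226/366 = £1,585.3962
1999-11-22 to 2000-02-29: 100 days at 2.6% → £65,000 × 2.6% × 100/366 = £461.7486
Total = £2,207.8689

£2,207.87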